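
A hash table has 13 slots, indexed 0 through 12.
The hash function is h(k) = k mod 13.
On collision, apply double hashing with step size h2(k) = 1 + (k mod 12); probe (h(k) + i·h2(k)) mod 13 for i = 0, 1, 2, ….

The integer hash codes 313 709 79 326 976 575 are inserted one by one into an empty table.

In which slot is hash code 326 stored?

Insert 313: h=1, slot 1 empty -> index 1.
Insert 709: h=7, slot 7 empty -> index 7.
Insert 79: h=1, h2=8, slot 1 occupied -> index 9.
Insert 326: h=1, h2=3, slot 1 occupied -> index 4.
Insert 976: h=1, h2=5, slot 1 occupied -> index 6.
Insert 575: h=3, slot 3 empty -> index 3.
Table: [_, 313, _, 575, 326, _, 976, 709, _, 79, _, _, _]

4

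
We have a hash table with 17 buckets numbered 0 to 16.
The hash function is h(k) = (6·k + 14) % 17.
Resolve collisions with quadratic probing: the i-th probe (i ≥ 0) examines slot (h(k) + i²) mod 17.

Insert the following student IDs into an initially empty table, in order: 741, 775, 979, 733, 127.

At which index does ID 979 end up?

10

741 hashes to 6; slot 6 is free → place at 6.
775 hashes to 6; 6 taken → place at 7.
979 hashes to 6; 6,7 taken → place at 10.
733 hashes to 9; slot 9 is free → place at 9.
127 hashes to 11; slot 11 is free → place at 11.
Table: [∅, ∅, ∅, ∅, ∅, ∅, 741, 775, ∅, 733, 979, 127, ∅, ∅, ∅, ∅, ∅]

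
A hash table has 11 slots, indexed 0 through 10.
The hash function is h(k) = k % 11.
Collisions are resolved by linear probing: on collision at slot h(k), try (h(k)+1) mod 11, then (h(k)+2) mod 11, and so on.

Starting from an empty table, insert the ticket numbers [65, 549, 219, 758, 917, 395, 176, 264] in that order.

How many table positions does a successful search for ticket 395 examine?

65: h=10 -> slot 10
549: h=10, probe 10,0 -> slot 0
219: h=10, probe 10,0,1 -> slot 1
758: h=10, probe 10,0,1,2 -> slot 2
917: h=4 -> slot 4
395: h=10, probe 10,0,1,2,3 -> slot 3
176: h=0, probe 0,1,2,3,4,5 -> slot 5
264: h=0, probe 0,1,2,3,4,5,6 -> slot 6
Table: [549, 219, 758, 395, 917, 176, 264, ., ., ., 65]
Lookup 395: h=10, probe 10,0,1,2,3 → found at 3.

5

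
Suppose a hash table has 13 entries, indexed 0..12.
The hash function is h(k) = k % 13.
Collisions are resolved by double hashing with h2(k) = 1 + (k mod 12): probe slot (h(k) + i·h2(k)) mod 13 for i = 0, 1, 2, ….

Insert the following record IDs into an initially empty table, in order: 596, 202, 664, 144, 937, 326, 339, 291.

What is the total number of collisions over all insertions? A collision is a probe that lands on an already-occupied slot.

Insert 596: h=11, slot 11 empty -> index 11.
Insert 202: h=7, slot 7 empty -> index 7.
Insert 664: h=1, slot 1 empty -> index 1.
Insert 144: h=1, h2=1, slot 1 occupied -> index 2.
Insert 937: h=1, h2=2, slot 1 occupied -> index 3.
Insert 326: h=1, h2=3, slot 1 occupied -> index 4.
Insert 339: h=1, h2=4, slot 1 occupied -> index 5.
Insert 291: h=5, h2=4, slot 5 occupied -> index 9.
Table: [_, 664, 144, 937, 326, 339, _, 202, _, 291, _, 596, _]

5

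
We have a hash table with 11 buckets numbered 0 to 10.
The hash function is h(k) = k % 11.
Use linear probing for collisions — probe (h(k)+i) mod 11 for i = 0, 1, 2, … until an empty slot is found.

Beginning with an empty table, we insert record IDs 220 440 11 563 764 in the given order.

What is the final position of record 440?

Insert 220: h=0, slot 0 empty → index 0.
Insert 440: h=0, slot 0 occupied → index 1.
Insert 11: h=0, slots 0,1 occupied → index 2.
Insert 563: h=2, slot 2 occupied → index 3.
Insert 764: h=5, slot 5 empty → index 5.
Table: [220, 440, 11, 563, ., 764, ., ., ., ., .]

1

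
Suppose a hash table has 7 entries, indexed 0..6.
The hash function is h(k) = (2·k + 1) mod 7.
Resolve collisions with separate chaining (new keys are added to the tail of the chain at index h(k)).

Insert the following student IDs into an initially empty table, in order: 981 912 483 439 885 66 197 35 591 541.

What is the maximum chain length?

Insert 981: h=3, bucket 3 empty -> new chain.
Insert 912: h=5, bucket 5 empty -> new chain.
Insert 483: h=1, bucket 1 empty -> new chain.
Insert 439: h=4, bucket 4 empty -> new chain.
Insert 885: h=0, bucket 0 empty -> new chain.
Insert 66: h=0, bucket 0 nonempty -> append to chain.
Insert 197: h=3, bucket 3 nonempty -> append to chain.
Insert 35: h=1, bucket 1 nonempty -> append to chain.
Insert 591: h=0, bucket 0 nonempty -> append to chain.
Insert 541: h=5, bucket 5 nonempty -> append to chain.
Final buckets:
0: 885 -> 66 -> 591
1: 483 -> 35
2: -
3: 981 -> 197
4: 439
5: 912 -> 541
6: -

3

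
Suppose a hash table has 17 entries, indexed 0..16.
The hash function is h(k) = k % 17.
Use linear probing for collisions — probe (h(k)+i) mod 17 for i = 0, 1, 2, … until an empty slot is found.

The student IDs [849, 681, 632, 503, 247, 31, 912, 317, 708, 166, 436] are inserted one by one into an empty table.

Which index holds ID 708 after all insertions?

13

Insert 849: h=16, slot 16 empty => index 16.
Insert 681: h=1, slot 1 empty => index 1.
Insert 632: h=3, slot 3 empty => index 3.
Insert 503: h=10, slot 10 empty => index 10.
Insert 247: h=9, slot 9 empty => index 9.
Insert 31: h=14, slot 14 empty => index 14.
Insert 912: h=11, slot 11 empty => index 11.
Insert 317: h=11, slot 11 occupied => index 12.
Insert 708: h=11, slots 11,12 occupied => index 13.
Insert 166: h=13, slots 13,14 occupied => index 15.
Insert 436: h=11, slots 11,12,13,14,15,16 occupied => index 0.
Table: [436, 681, -, 632, -, -, -, -, -, 247, 503, 912, 317, 708, 31, 166, 849]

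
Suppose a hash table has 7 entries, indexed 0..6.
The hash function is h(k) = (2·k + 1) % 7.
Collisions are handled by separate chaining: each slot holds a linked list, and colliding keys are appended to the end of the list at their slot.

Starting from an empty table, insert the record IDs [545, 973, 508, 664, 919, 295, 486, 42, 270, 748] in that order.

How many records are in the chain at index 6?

545 -> bucket 6
973 -> bucket 1
508 -> bucket 2
664 -> bucket 6 (collision)
919 -> bucket 5
295 -> bucket 3
486 -> bucket 0
42 -> bucket 1 (collision)
270 -> bucket 2 (collision)
748 -> bucket 6 (collision)
Final buckets:
0: 486
1: 973 -> 42
2: 508 -> 270
3: 295
4: ∅
5: 919
6: 545 -> 664 -> 748

3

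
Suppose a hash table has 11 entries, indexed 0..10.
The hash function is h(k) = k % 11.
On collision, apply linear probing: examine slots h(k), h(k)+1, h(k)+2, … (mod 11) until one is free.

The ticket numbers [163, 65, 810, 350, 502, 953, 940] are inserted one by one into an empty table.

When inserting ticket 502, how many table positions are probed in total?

163 hashes to 9; slot 9 is free -> place at 9.
65 hashes to 10; slot 10 is free -> place at 10.
810 hashes to 7; slot 7 is free -> place at 7.
350 hashes to 9; 9,10 taken -> place at 0.
502 hashes to 7; 7 taken -> place at 8.
953 hashes to 7; 7,8,9,10,0 taken -> place at 1.
940 hashes to 5; slot 5 is free -> place at 5.
Table: [350, 953, -, -, -, 940, -, 810, 502, 163, 65]

2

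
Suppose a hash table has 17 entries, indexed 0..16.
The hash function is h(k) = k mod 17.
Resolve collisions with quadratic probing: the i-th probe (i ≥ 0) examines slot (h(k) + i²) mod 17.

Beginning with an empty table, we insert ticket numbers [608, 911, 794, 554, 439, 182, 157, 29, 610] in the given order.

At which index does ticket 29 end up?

608: h=13 -> slot 13
911: h=10 -> slot 10
794: h=12 -> slot 12
554: h=10, probe 10,11 -> slot 11
439: h=14 -> slot 14
182: h=12, probe 12,13,16 -> slot 16
157: h=4 -> slot 4
29: h=12, probe 12,13,16,4,11,3 -> slot 3
610: h=15 -> slot 15
Table: [—, —, —, 29, 157, —, —, —, —, —, 911, 554, 794, 608, 439, 610, 182]

3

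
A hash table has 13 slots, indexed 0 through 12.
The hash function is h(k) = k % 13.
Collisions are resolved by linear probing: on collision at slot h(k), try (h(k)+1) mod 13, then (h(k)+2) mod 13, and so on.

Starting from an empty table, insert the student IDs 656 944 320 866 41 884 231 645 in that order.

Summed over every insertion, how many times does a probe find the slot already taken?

8

656: h=6 → slot 6
944: h=8 → slot 8
320: h=8, probe 8,9 → slot 9
866: h=8, probe 8,9,10 → slot 10
41: h=2 → slot 2
884: h=0 → slot 0
231: h=10, probe 10,11 → slot 11
645: h=8, probe 8,9,10,11,12 → slot 12
Table: [884, ., 41, ., ., ., 656, ., 944, 320, 866, 231, 645]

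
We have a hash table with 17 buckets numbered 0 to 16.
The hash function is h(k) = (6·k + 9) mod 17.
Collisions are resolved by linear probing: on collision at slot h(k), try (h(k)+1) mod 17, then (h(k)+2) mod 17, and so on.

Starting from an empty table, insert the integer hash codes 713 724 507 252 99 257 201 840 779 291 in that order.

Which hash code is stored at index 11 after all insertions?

201

713: h=3 -> slot 3
724: h=1 -> slot 1
507: h=8 -> slot 8
252: h=8, probe 8,9 -> slot 9
99: h=8, probe 8,9,10 -> slot 10
257: h=4 -> slot 4
201: h=8, probe 8,9,10,11 -> slot 11
840: h=0 -> slot 0
779: h=8, probe 8,9,10,11,12 -> slot 12
291: h=4, probe 4,5 -> slot 5
Table: [840, 724, ., 713, 257, 291, ., ., 507, 252, 99, 201, 779, ., ., ., .]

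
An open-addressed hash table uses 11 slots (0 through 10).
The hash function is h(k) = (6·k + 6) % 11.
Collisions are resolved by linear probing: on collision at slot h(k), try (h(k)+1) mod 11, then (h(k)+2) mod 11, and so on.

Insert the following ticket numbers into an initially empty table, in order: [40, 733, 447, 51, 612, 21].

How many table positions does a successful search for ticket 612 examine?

5

Insert 40: h=4, slot 4 empty => index 4.
Insert 733: h=4, slot 4 occupied => index 5.
Insert 447: h=4, slots 4,5 occupied => index 6.
Insert 51: h=4, slots 4,5,6 occupied => index 7.
Insert 612: h=4, slots 4,5,6,7 occupied => index 8.
Insert 21: h=0, slot 0 empty => index 0.
Table: [21, -, -, -, 40, 733, 447, 51, 612, -, -]
Lookup 612: h=4, probe 4,5,6,7,8 → found at 8.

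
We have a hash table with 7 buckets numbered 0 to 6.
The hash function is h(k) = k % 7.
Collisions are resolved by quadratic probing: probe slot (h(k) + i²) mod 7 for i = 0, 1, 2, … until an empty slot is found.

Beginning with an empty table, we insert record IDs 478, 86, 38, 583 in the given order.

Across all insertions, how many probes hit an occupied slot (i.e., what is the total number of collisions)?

478 hashes to 2; slot 2 is free => place at 2.
86 hashes to 2; 2 taken => place at 3.
38 hashes to 3; 3 taken => place at 4.
583 hashes to 2; 2,3 taken => place at 6.
Table: [—, —, 478, 86, 38, —, 583]

4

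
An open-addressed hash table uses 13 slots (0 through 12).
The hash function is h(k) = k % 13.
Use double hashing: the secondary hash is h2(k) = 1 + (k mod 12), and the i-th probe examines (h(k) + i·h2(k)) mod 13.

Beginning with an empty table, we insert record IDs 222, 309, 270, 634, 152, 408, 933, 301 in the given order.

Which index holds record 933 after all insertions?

7

222: h=1 => slot 1
309: h=10 => slot 10
270: h=10, h2=7, probe 10,4 => slot 4
634: h=10, h2=11, probe 10,8 => slot 8
152: h=9 => slot 9
408: h=5 => slot 5
933: h=10, h2=10, probe 10,7 => slot 7
301: h=2 => slot 2
Table: [—, 222, 301, —, 270, 408, —, 933, 634, 152, 309, —, —]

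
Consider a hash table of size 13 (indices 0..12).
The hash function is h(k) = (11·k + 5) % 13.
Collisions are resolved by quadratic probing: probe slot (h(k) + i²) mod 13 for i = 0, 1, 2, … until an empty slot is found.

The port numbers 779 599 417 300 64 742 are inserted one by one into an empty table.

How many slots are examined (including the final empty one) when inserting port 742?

5

779 hashes to 7; slot 7 is free -> place at 7.
599 hashes to 3; slot 3 is free -> place at 3.
417 hashes to 3; 3 taken -> place at 4.
300 hashes to 3; 3,4,7 taken -> place at 12.
64 hashes to 7; 7 taken -> place at 8.
742 hashes to 3; 3,4,7,12 taken -> place at 6.
Table: [_, _, _, 599, 417, _, 742, 779, 64, _, _, _, 300]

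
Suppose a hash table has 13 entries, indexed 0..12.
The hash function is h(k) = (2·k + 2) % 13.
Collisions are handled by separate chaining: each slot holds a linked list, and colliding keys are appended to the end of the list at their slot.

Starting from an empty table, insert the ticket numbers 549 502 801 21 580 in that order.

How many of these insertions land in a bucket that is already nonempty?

3

Insert 549: h=8, bucket 8 empty → new chain.
Insert 502: h=5, bucket 5 empty → new chain.
Insert 801: h=5, bucket 5 nonempty → append to chain.
Insert 21: h=5, bucket 5 nonempty → append to chain.
Insert 580: h=5, bucket 5 nonempty → append to chain.
Final buckets:
0: —
1: —
2: —
3: —
4: —
5: 502 -> 801 -> 21 -> 580
6: —
7: —
8: 549
9: —
10: —
11: —
12: —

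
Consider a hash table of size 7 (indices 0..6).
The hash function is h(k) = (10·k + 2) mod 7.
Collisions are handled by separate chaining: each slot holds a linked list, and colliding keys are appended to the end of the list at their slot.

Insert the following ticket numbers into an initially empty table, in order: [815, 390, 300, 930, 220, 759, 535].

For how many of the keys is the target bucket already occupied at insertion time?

815 → bucket 4
390 → bucket 3
300 → bucket 6
930 → bucket 6 (collision)
220 → bucket 4 (collision)
759 → bucket 4 (collision)
535 → bucket 4 (collision)
Final buckets:
0: —
1: —
2: —
3: 390
4: 815 -> 220 -> 759 -> 535
5: —
6: 300 -> 930

4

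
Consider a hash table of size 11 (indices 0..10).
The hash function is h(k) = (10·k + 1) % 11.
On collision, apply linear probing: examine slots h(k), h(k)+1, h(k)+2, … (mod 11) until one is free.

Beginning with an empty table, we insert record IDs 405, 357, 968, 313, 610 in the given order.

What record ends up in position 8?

313

Insert 405: h=3, slot 3 empty → index 3.
Insert 357: h=7, slot 7 empty → index 7.
Insert 968: h=1, slot 1 empty → index 1.
Insert 313: h=7, slot 7 occupied → index 8.
Insert 610: h=7, slots 7,8 occupied → index 9.
Table: [—, 968, —, 405, —, —, —, 357, 313, 610, —]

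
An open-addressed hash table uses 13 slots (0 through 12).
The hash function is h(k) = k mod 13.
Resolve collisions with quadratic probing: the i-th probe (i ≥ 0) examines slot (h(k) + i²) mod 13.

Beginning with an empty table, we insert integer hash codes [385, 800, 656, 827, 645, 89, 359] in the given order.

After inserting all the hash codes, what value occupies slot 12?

645

385 hashes to 8; slot 8 is free => place at 8.
800 hashes to 7; slot 7 is free => place at 7.
656 hashes to 6; slot 6 is free => place at 6.
827 hashes to 8; 8 taken => place at 9.
645 hashes to 8; 8,9 taken => place at 12.
89 hashes to 11; slot 11 is free => place at 11.
359 hashes to 8; 8,9,12 taken => place at 4.
Table: [—, —, —, —, 359, —, 656, 800, 385, 827, —, 89, 645]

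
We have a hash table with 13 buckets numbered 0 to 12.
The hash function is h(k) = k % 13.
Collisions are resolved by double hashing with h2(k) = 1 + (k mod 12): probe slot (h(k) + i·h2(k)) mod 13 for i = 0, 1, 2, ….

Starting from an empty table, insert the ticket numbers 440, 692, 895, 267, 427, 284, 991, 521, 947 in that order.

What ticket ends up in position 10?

947

440: h=11 => slot 11
692: h=3 => slot 3
895: h=11, h2=8, probe 11,6 => slot 6
267: h=7 => slot 7
427: h=11, h2=8, probe 11,6,1 => slot 1
284: h=11, h2=9, probe 11,7,3,12 => slot 12
991: h=3, h2=8, probe 3,11,6,1,9 => slot 9
521: h=1, h2=6, probe 1,7,0 => slot 0
947: h=11, h2=12, probe 11,10 => slot 10
Table: [521, 427, _, 692, _, _, 895, 267, _, 991, 947, 440, 284]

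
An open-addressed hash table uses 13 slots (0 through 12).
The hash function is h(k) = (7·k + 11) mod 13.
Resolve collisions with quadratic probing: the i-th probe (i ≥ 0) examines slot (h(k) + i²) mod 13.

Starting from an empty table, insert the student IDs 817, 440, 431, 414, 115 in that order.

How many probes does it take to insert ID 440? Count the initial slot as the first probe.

2

817: h=10 => slot 10
440: h=10, probe 10,11 => slot 11
431: h=12 => slot 12
414: h=10, probe 10,11,1 => slot 1
115: h=10, probe 10,11,1,6 => slot 6
Table: [., 414, ., ., ., ., 115, ., ., ., 817, 440, 431]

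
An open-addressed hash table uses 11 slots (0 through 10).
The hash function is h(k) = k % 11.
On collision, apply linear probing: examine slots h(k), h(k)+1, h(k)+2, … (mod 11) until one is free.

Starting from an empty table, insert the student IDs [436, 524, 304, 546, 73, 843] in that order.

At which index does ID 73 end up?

0

436: h=7 -> slot 7
524: h=7, probe 7,8 -> slot 8
304: h=7, probe 7,8,9 -> slot 9
546: h=7, probe 7,8,9,10 -> slot 10
73: h=7, probe 7,8,9,10,0 -> slot 0
843: h=7, probe 7,8,9,10,0,1 -> slot 1
Table: [73, 843, _, _, _, _, _, 436, 524, 304, 546]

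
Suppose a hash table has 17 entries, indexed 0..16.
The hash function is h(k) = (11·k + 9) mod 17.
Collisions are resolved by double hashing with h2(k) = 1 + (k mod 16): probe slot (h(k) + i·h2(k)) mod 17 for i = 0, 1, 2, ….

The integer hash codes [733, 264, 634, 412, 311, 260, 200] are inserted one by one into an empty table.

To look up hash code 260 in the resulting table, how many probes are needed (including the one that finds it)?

Insert 733: h=14, slot 14 empty -> index 14.
Insert 264: h=6, slot 6 empty -> index 6.
Insert 634: h=13, slot 13 empty -> index 13.
Insert 412: h=2, slot 2 empty -> index 2.
Insert 311: h=13, h2=8, slot 13 occupied -> index 4.
Insert 260: h=13, h2=5, slot 13 occupied -> index 1.
Insert 200: h=16, slot 16 empty -> index 16.
Table: [-, 260, 412, -, 311, -, 264, -, -, -, -, -, -, 634, 733, -, 200]
Lookup 260: h=13, h2=5, probe 13,1 → found at 1.

2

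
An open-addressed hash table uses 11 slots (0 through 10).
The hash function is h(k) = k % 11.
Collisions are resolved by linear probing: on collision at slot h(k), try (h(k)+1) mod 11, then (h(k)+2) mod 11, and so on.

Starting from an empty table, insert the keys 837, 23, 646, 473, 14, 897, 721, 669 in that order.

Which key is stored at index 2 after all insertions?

Insert 837: h=1, slot 1 empty => index 1.
Insert 23: h=1, slot 1 occupied => index 2.
Insert 646: h=8, slot 8 empty => index 8.
Insert 473: h=0, slot 0 empty => index 0.
Insert 14: h=3, slot 3 empty => index 3.
Insert 897: h=6, slot 6 empty => index 6.
Insert 721: h=6, slot 6 occupied => index 7.
Insert 669: h=9, slot 9 empty => index 9.
Table: [473, 837, 23, 14, ., ., 897, 721, 646, 669, .]

23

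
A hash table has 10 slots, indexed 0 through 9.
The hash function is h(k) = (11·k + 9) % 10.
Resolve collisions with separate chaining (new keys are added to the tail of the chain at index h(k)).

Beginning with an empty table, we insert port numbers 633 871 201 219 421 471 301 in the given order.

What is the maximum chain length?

5

Insert 633: h=2, bucket 2 empty -> new chain.
Insert 871: h=0, bucket 0 empty -> new chain.
Insert 201: h=0, bucket 0 nonempty -> append to chain.
Insert 219: h=8, bucket 8 empty -> new chain.
Insert 421: h=0, bucket 0 nonempty -> append to chain.
Insert 471: h=0, bucket 0 nonempty -> append to chain.
Insert 301: h=0, bucket 0 nonempty -> append to chain.
Final buckets:
0: 871 -> 201 -> 421 -> 471 -> 301
1: —
2: 633
3: —
4: —
5: —
6: —
7: —
8: 219
9: —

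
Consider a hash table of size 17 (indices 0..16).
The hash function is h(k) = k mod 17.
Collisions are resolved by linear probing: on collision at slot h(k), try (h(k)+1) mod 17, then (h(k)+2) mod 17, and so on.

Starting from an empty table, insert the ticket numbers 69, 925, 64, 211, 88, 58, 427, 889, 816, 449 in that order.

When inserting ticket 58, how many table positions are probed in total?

3

Insert 69: h=1, slot 1 empty → index 1.
Insert 925: h=7, slot 7 empty → index 7.
Insert 64: h=13, slot 13 empty → index 13.
Insert 211: h=7, slot 7 occupied → index 8.
Insert 88: h=3, slot 3 empty → index 3.
Insert 58: h=7, slots 7,8 occupied → index 9.
Insert 427: h=2, slot 2 empty → index 2.
Insert 889: h=5, slot 5 empty → index 5.
Insert 816: h=0, slot 0 empty → index 0.
Insert 449: h=7, slots 7,8,9 occupied → index 10.
Table: [816, 69, 427, 88, _, 889, _, 925, 211, 58, 449, _, _, 64, _, _, _]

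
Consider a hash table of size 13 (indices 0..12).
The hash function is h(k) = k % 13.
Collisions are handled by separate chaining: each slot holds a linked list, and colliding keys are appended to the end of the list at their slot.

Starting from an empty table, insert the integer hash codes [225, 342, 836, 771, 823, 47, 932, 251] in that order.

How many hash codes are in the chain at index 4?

Insert 225: h=4, bucket 4 empty → new chain.
Insert 342: h=4, bucket 4 nonempty → append to chain.
Insert 836: h=4, bucket 4 nonempty → append to chain.
Insert 771: h=4, bucket 4 nonempty → append to chain.
Insert 823: h=4, bucket 4 nonempty → append to chain.
Insert 47: h=8, bucket 8 empty → new chain.
Insert 932: h=9, bucket 9 empty → new chain.
Insert 251: h=4, bucket 4 nonempty → append to chain.
Final buckets:
0: —
1: —
2: —
3: —
4: 225 -> 342 -> 836 -> 771 -> 823 -> 251
5: —
6: —
7: —
8: 47
9: 932
10: —
11: —
12: —

6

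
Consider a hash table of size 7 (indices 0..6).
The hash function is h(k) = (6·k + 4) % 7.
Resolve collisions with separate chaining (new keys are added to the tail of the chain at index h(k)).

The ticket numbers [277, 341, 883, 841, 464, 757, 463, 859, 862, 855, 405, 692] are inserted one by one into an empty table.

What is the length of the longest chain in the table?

277 -> bucket 0
341 -> bucket 6
883 -> bucket 3
841 -> bucket 3 (collision)
464 -> bucket 2
757 -> bucket 3 (collision)
463 -> bucket 3 (collision)
859 -> bucket 6 (collision)
862 -> bucket 3 (collision)
855 -> bucket 3 (collision)
405 -> bucket 5
692 -> bucket 5 (collision)
Final buckets:
0: 277
1: —
2: 464
3: 883 -> 841 -> 757 -> 463 -> 862 -> 855
4: —
5: 405 -> 692
6: 341 -> 859

6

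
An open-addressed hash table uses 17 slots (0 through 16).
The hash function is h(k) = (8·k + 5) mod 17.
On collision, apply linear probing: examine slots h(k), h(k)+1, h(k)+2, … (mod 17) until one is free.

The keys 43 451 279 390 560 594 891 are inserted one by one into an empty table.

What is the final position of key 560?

43: h=9 → slot 9
451: h=9, probe 9,10 → slot 10
279: h=10, probe 10,11 → slot 11
390: h=14 → slot 14
560: h=14, probe 14,15 → slot 15
594: h=14, probe 14,15,16 → slot 16
891: h=10, probe 10,11,12 → slot 12
Table: [—, —, —, —, —, —, —, —, —, 43, 451, 279, 891, —, 390, 560, 594]

15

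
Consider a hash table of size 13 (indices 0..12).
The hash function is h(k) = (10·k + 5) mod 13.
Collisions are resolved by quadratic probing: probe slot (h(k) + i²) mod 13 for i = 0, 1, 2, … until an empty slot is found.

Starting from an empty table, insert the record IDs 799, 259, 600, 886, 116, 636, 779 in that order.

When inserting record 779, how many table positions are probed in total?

Insert 799: h=0, slot 0 empty → index 0.
Insert 259: h=8, slot 8 empty → index 8.
Insert 600: h=12, slot 12 empty → index 12.
Insert 886: h=12, slots 12,0 occupied → index 3.
Insert 116: h=8, slot 8 occupied → index 9.
Insert 636: h=8, slots 8,9,12 occupied → index 4.
Insert 779: h=8, slots 8,9,12,4 occupied → index 11.
Table: [799, ., ., 886, 636, ., ., ., 259, 116, ., 779, 600]

5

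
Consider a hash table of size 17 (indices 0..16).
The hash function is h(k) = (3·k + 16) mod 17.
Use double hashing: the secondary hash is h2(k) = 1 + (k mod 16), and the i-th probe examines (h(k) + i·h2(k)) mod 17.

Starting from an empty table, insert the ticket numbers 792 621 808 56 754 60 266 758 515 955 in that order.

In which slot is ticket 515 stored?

792 hashes to 12; slot 12 is free → place at 12.
621 hashes to 9; slot 9 is free → place at 9.
808 hashes to 9, h2=9; 9 taken → place at 1.
56 hashes to 14; slot 14 is free → place at 14.
754 hashes to 0; slot 0 is free → place at 0.
60 hashes to 9, h2=13; 9 taken → place at 5.
266 hashes to 15; slot 15 is free → place at 15.
758 hashes to 12, h2=7; 12 taken → place at 2.
515 hashes to 14, h2=4; 14,1,5,9 taken → place at 13.
955 hashes to 8; slot 8 is free → place at 8.
Table: [754, 808, 758, ., ., 60, ., ., 955, 621, ., ., 792, 515, 56, 266, .]

13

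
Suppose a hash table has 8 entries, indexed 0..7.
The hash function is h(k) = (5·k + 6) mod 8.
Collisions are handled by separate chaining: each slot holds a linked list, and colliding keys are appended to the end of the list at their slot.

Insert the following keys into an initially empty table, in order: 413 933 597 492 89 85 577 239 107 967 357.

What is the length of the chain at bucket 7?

5

Insert 413: h=7, bucket 7 empty → new chain.
Insert 933: h=7, bucket 7 nonempty → append to chain.
Insert 597: h=7, bucket 7 nonempty → append to chain.
Insert 492: h=2, bucket 2 empty → new chain.
Insert 89: h=3, bucket 3 empty → new chain.
Insert 85: h=7, bucket 7 nonempty → append to chain.
Insert 577: h=3, bucket 3 nonempty → append to chain.
Insert 239: h=1, bucket 1 empty → new chain.
Insert 107: h=5, bucket 5 empty → new chain.
Insert 967: h=1, bucket 1 nonempty → append to chain.
Insert 357: h=7, bucket 7 nonempty → append to chain.
Final buckets:
0: _
1: 239 -> 967
2: 492
3: 89 -> 577
4: _
5: 107
6: _
7: 413 -> 933 -> 597 -> 85 -> 357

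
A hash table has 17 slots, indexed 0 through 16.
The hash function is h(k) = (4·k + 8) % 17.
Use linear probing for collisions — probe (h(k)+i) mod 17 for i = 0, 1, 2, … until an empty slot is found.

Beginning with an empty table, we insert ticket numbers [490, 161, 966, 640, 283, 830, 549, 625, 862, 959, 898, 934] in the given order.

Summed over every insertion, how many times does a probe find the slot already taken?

490: h=13 -> slot 13
161: h=6 -> slot 6
966: h=13, probe 13,14 -> slot 14
640: h=1 -> slot 1
283: h=1, probe 1,2 -> slot 2
830: h=13, probe 13,14,15 -> slot 15
549: h=11 -> slot 11
625: h=9 -> slot 9
862: h=5 -> slot 5
959: h=2, probe 2,3 -> slot 3
898: h=13, probe 13,14,15,16 -> slot 16
934: h=4 -> slot 4
Table: [., 640, 283, 959, 934, 862, 161, ., ., 625, ., 549, ., 490, 966, 830, 898]

8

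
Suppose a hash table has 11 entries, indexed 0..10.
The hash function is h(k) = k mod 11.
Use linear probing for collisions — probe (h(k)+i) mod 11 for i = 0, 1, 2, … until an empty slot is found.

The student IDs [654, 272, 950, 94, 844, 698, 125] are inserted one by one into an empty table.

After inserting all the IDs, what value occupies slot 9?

844

654: h=5 → slot 5
272: h=8 → slot 8
950: h=4 → slot 4
94: h=6 → slot 6
844: h=8, probe 8,9 → slot 9
698: h=5, probe 5,6,7 → slot 7
125: h=4, probe 4,5,6,7,8,9,10 → slot 10
Table: [-, -, -, -, 950, 654, 94, 698, 272, 844, 125]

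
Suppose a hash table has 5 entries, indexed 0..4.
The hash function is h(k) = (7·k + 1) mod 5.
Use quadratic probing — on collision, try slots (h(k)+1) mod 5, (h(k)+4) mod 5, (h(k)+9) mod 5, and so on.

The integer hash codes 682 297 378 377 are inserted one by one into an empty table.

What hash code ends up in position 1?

682: h=0 -> slot 0
297: h=0, probe 0,1 -> slot 1
378: h=2 -> slot 2
377: h=0, probe 0,1,4 -> slot 4
Table: [682, 297, 378, -, 377]

297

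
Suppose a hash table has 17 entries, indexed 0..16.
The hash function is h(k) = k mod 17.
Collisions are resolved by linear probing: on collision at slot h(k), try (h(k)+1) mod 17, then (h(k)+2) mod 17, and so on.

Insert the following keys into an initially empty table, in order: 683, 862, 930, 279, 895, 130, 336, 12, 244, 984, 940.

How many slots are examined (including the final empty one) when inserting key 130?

4

683 hashes to 3; slot 3 is free => place at 3.
862 hashes to 12; slot 12 is free => place at 12.
930 hashes to 12; 12 taken => place at 13.
279 hashes to 7; slot 7 is free => place at 7.
895 hashes to 11; slot 11 is free => place at 11.
130 hashes to 11; 11,12,13 taken => place at 14.
336 hashes to 13; 13,14 taken => place at 15.
12 hashes to 12; 12,13,14,15 taken => place at 16.
244 hashes to 6; slot 6 is free => place at 6.
984 hashes to 15; 15,16 taken => place at 0.
940 hashes to 5; slot 5 is free => place at 5.
Table: [984, ., ., 683, ., 940, 244, 279, ., ., ., 895, 862, 930, 130, 336, 12]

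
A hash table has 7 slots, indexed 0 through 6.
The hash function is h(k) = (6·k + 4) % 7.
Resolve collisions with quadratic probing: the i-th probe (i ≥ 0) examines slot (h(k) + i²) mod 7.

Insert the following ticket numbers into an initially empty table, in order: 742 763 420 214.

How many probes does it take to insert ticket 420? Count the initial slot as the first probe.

742: h=4 -> slot 4
763: h=4, probe 4,5 -> slot 5
420: h=4, probe 4,5,1 -> slot 1
214: h=0 -> slot 0
Table: [214, 420, ∅, ∅, 742, 763, ∅]

3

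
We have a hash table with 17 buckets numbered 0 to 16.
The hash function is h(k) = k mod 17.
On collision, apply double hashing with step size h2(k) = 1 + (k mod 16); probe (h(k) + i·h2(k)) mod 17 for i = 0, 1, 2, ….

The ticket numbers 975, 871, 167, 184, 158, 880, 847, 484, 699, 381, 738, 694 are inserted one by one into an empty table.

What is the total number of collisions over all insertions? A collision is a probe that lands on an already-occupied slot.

7

975: h=6 → slot 6
871: h=4 → slot 4
167: h=14 → slot 14
184: h=14, h2=9, probe 14,6,15 → slot 15
158: h=5 → slot 5
880: h=13 → slot 13
847: h=14, h2=16, probe 14,13,12 → slot 12
484: h=8 → slot 8
699: h=2 → slot 2
381: h=7 → slot 7
738: h=7, h2=3, probe 7,10 → slot 10
694: h=14, h2=7, probe 14,4,11 → slot 11
Table: [-, -, 699, -, 871, 158, 975, 381, 484, -, 738, 694, 847, 880, 167, 184, -]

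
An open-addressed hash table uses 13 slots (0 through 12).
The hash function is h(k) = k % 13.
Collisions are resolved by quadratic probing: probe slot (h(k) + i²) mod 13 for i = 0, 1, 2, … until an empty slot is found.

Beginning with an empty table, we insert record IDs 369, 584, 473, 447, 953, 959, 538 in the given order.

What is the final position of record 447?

Insert 369: h=5, slot 5 empty => index 5.
Insert 584: h=12, slot 12 empty => index 12.
Insert 473: h=5, slot 5 occupied => index 6.
Insert 447: h=5, slots 5,6 occupied => index 9.
Insert 953: h=4, slot 4 empty => index 4.
Insert 959: h=10, slot 10 empty => index 10.
Insert 538: h=5, slots 5,6,9 occupied => index 1.
Table: [∅, 538, ∅, ∅, 953, 369, 473, ∅, ∅, 447, 959, ∅, 584]

9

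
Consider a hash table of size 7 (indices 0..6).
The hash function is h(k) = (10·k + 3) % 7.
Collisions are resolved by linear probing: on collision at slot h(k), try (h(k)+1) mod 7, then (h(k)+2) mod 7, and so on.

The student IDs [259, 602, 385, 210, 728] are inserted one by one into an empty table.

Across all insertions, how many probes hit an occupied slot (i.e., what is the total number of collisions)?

Insert 259: h=3, slot 3 empty -> index 3.
Insert 602: h=3, slot 3 occupied -> index 4.
Insert 385: h=3, slots 3,4 occupied -> index 5.
Insert 210: h=3, slots 3,4,5 occupied -> index 6.
Insert 728: h=3, slots 3,4,5,6 occupied -> index 0.
Table: [728, ., ., 259, 602, 385, 210]

10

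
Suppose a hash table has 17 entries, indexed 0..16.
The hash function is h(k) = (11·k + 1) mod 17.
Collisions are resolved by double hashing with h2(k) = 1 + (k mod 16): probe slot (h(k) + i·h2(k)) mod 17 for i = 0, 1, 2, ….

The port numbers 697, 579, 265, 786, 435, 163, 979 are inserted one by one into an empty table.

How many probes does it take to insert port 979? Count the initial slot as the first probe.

Insert 697: h=1, slot 1 empty → index 1.
Insert 579: h=12, slot 12 empty → index 12.
Insert 265: h=9, slot 9 empty → index 9.
Insert 786: h=11, slot 11 empty → index 11.
Insert 435: h=9, h2=4, slot 9 occupied → index 13.
Insert 163: h=9, h2=4, slots 9,13 occupied → index 0.
Insert 979: h=9, h2=4, slots 9,13,0 occupied → index 4.
Table: [163, 697, ., ., 979, ., ., ., ., 265, ., 786, 579, 435, ., ., .]

4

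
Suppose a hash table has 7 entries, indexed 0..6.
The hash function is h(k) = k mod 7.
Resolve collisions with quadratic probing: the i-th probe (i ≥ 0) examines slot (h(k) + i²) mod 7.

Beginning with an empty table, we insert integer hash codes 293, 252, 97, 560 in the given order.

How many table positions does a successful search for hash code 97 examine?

293: h=6 => slot 6
252: h=0 => slot 0
97: h=6, probe 6,0,3 => slot 3
560: h=0, probe 0,1 => slot 1
Table: [252, 560, ∅, 97, ∅, ∅, 293]
Lookup 97: h=6, probe 6,0,3 → found at 3.

3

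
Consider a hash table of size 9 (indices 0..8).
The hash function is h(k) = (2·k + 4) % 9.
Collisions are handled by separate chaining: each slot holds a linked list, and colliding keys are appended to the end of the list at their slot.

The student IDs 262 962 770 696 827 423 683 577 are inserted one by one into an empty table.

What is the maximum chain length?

3

262 → bucket 6
962 → bucket 2
770 → bucket 5
696 → bucket 1
827 → bucket 2 (collision)
423 → bucket 4
683 → bucket 2 (collision)
577 → bucket 6 (collision)
Final buckets:
0: —
1: 696
2: 962 -> 827 -> 683
3: —
4: 423
5: 770
6: 262 -> 577
7: —
8: —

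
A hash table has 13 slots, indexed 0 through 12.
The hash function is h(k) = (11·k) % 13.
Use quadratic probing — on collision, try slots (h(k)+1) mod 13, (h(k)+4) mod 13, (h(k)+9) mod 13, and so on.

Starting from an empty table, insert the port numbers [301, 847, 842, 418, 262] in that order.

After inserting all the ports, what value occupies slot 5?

Insert 301: h=9, slot 9 empty => index 9.
Insert 847: h=9, slot 9 occupied => index 10.
Insert 842: h=6, slot 6 empty => index 6.
Insert 418: h=9, slots 9,10 occupied => index 0.
Insert 262: h=9, slots 9,10,0 occupied => index 5.
Table: [418, —, —, —, —, 262, 842, —, —, 301, 847, —, —]

262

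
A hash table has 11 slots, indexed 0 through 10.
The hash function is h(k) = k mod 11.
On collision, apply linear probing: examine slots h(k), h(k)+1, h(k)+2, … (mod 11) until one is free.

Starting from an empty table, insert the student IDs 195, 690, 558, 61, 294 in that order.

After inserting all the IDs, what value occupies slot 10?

558

195: h=8 → slot 8
690: h=8, probe 8,9 → slot 9
558: h=8, probe 8,9,10 → slot 10
61: h=6 → slot 6
294: h=8, probe 8,9,10,0 → slot 0
Table: [294, ., ., ., ., ., 61, ., 195, 690, 558]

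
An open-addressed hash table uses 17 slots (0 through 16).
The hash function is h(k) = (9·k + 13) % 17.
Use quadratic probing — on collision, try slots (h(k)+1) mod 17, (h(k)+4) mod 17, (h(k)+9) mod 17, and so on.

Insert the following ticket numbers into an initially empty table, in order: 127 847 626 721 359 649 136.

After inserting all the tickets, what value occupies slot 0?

127

127 hashes to 0; slot 0 is free → place at 0.
847 hashes to 3; slot 3 is free → place at 3.
626 hashes to 3; 3 taken → place at 4.
721 hashes to 8; slot 8 is free → place at 8.
359 hashes to 14; slot 14 is free → place at 14.
649 hashes to 6; slot 6 is free → place at 6.
136 hashes to 13; slot 13 is free → place at 13.
Table: [127, -, -, 847, 626, -, 649, -, 721, -, -, -, -, 136, 359, -, -]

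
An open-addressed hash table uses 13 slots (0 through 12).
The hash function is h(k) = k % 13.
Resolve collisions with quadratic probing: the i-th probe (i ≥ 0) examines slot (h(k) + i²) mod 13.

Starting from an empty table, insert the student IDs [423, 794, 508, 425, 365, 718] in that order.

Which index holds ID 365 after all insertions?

5

Insert 423: h=7, slot 7 empty => index 7.
Insert 794: h=1, slot 1 empty => index 1.
Insert 508: h=1, slot 1 occupied => index 2.
Insert 425: h=9, slot 9 empty => index 9.
Insert 365: h=1, slots 1,2 occupied => index 5.
Insert 718: h=3, slot 3 empty => index 3.
Table: [∅, 794, 508, 718, ∅, 365, ∅, 423, ∅, 425, ∅, ∅, ∅]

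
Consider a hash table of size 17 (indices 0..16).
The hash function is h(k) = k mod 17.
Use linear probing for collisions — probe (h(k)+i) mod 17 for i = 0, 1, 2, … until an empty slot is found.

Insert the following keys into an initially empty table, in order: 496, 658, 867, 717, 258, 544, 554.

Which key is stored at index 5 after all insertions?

258

496: h=3 → slot 3
658: h=12 → slot 12
867: h=0 → slot 0
717: h=3, probe 3,4 → slot 4
258: h=3, probe 3,4,5 → slot 5
544: h=0, probe 0,1 → slot 1
554: h=10 → slot 10
Table: [867, 544, -, 496, 717, 258, -, -, -, -, 554, -, 658, -, -, -, -]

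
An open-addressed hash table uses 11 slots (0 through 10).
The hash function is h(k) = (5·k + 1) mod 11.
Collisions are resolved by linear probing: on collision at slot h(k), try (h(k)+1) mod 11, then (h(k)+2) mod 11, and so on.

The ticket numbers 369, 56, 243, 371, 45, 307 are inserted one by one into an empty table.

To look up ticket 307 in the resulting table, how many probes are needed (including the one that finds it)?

5

Insert 369: h=9, slot 9 empty -> index 9.
Insert 56: h=6, slot 6 empty -> index 6.
Insert 243: h=6, slot 6 occupied -> index 7.
Insert 371: h=8, slot 8 empty -> index 8.
Insert 45: h=6, slots 6,7,8,9 occupied -> index 10.
Insert 307: h=7, slots 7,8,9,10 occupied -> index 0.
Table: [307, ., ., ., ., ., 56, 243, 371, 369, 45]
Lookup 307: h=7, probe 7,8,9,10,0 → found at 0.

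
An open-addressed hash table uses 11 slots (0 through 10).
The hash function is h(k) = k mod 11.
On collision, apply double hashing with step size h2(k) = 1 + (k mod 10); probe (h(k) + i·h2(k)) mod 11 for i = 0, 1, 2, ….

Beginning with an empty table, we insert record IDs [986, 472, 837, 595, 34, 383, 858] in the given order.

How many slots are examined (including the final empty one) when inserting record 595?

3

Insert 986: h=7, slot 7 empty → index 7.
Insert 472: h=10, slot 10 empty → index 10.
Insert 837: h=1, slot 1 empty → index 1.
Insert 595: h=1, h2=6, slots 1,7 occupied → index 2.
Insert 34: h=1, h2=5, slot 1 occupied → index 6.
Insert 383: h=9, slot 9 empty → index 9.
Insert 858: h=0, slot 0 empty → index 0.
Table: [858, 837, 595, _, _, _, 34, 986, _, 383, 472]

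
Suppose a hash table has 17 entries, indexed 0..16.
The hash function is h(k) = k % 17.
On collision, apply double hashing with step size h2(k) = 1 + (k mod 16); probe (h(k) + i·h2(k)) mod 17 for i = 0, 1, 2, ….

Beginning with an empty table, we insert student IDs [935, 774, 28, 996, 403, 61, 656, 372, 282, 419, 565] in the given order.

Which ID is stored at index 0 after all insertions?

Insert 935: h=0, slot 0 empty => index 0.
Insert 774: h=9, slot 9 empty => index 9.
Insert 28: h=11, slot 11 empty => index 11.
Insert 996: h=10, slot 10 empty => index 10.
Insert 403: h=12, slot 12 empty => index 12.
Insert 61: h=10, h2=14, slot 10 occupied => index 7.
Insert 656: h=10, h2=1, slots 10,11,12 occupied => index 13.
Insert 372: h=15, slot 15 empty => index 15.
Insert 282: h=10, h2=11, slot 10 occupied => index 4.
Insert 419: h=11, h2=4, slots 11,15 occupied => index 2.
Insert 565: h=4, h2=6, slots 4,10 occupied => index 16.
Table: [935, _, 419, _, 282, _, _, 61, _, 774, 996, 28, 403, 656, _, 372, 565]

935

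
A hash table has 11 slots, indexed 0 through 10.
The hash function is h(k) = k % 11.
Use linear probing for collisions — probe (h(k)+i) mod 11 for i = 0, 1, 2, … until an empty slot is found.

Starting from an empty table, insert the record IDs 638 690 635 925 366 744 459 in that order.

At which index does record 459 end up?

10

638: h=0 → slot 0
690: h=8 → slot 8
635: h=8, probe 8,9 → slot 9
925: h=1 → slot 1
366: h=3 → slot 3
744: h=7 → slot 7
459: h=8, probe 8,9,10 → slot 10
Table: [638, 925, ∅, 366, ∅, ∅, ∅, 744, 690, 635, 459]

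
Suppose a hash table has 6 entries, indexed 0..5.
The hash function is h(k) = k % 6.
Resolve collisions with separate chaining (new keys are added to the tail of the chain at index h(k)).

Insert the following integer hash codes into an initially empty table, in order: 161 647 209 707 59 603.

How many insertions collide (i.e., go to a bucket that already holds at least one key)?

Insert 161: h=5, bucket 5 empty → new chain.
Insert 647: h=5, bucket 5 nonempty → append to chain.
Insert 209: h=5, bucket 5 nonempty → append to chain.
Insert 707: h=5, bucket 5 nonempty → append to chain.
Insert 59: h=5, bucket 5 nonempty → append to chain.
Insert 603: h=3, bucket 3 empty → new chain.
Final buckets:
0: .
1: .
2: .
3: 603
4: .
5: 161 -> 647 -> 209 -> 707 -> 59

4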